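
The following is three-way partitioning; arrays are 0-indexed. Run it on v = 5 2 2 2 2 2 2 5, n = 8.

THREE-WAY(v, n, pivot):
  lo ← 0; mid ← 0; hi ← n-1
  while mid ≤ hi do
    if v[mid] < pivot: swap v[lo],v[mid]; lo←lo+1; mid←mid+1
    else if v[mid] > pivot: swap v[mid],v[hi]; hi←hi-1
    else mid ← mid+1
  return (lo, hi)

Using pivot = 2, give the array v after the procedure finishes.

2 2 2 2 2 2 5 5

pivot = 2; lo=0, mid=0, hi=7
v[mid]=5>2: swap v[0],v[7]; hi=6 → 5 2 2 2 2 2 2 5
v[mid]=5>2: swap v[0],v[6]; hi=5 → 2 2 2 2 2 2 5 5
v[mid]=2=2: mid=1
v[mid]=2=2: mid=2
v[mid]=2=2: mid=3
v[mid]=2=2: mid=4
v[mid]=2=2: mid=5
v[mid]=2=2: mid=6
end: lo=0, hi=5; v = 2 2 2 2 2 2 5 5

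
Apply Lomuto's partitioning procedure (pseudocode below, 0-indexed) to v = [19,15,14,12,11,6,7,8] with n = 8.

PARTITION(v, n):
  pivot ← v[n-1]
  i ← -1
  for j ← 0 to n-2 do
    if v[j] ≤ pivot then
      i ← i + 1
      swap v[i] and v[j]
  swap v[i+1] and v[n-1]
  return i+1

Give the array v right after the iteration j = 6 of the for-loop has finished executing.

pivot = v[7] = 8; i = -1
j=0: v[0]=19 > 8 → no swap
j=1: v[1]=15 > 8 → no swap
j=2: v[2]=14 > 8 → no swap
j=3: v[3]=12 > 8 → no swap
j=4: v[4]=11 > 8 → no swap
j=5: v[5]=6 ≤ 8 → i=0, swap v[0],v[5] → [6,15,14,12,11,19,7,8]
j=6: v[6]=7 ≤ 8 → i=1, swap v[1],v[6] → [6,7,14,12,11,19,15,8]
(after j=6) v = [6,7,14,12,11,19,15,8]

[6,7,14,12,11,19,15,8]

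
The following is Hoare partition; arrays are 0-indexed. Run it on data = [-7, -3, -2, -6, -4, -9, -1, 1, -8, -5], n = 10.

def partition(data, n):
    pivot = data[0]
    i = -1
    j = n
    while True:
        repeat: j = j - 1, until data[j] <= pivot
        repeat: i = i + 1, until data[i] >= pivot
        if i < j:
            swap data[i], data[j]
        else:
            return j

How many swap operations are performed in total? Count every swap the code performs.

pivot=-7
j stops at 8 (-8), i stops at 0 (-7); swap ⇒ [-8, -3, -2, -6, -4, -9, -1, 1, -7, -5]
j stops at 5 (-9), i stops at 1 (-3); swap ⇒ [-8, -9, -2, -6, -4, -3, -1, 1, -7, -5]
j stops at 1, i stops at 2; i≥j ⇒ return 1. data=[-8, -9, -2, -6, -4, -3, -1, 1, -7, -5]

2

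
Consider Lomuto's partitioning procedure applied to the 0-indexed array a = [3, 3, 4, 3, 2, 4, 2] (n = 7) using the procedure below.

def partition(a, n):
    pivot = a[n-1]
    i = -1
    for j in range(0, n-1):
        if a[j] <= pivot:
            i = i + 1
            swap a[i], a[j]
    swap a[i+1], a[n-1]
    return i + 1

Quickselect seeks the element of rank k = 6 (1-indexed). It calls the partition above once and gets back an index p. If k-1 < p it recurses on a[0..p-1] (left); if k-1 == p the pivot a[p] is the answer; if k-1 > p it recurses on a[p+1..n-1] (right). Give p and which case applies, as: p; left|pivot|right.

pivot=2, i=-1
j=0: 3>2, skip
j=1: 3>2, skip
j=2: 4>2, skip
j=3: 3>2, skip
j=4: 2≤2, i=0, swap(0,4) ⇒ [2, 3, 4, 3, 3, 4, 2]
j=5: 4>2, skip
swap(1,6) ⇒ [2, 2, 4, 3, 3, 4, 3]; return 1
p = 1; k-1 = 5 > 1 ⇒ right

1; right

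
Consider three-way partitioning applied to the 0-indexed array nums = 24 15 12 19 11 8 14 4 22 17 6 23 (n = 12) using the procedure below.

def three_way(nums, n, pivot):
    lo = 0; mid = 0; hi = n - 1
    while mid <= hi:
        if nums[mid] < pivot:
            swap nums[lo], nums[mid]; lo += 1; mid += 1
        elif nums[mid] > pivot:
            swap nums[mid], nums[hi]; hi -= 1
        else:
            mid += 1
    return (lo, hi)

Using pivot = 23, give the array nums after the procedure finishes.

lo=0 mid=0 hi=11
24>23: swap(0,11), hi=10 ⇒ 23 15 12 19 11 8 14 4 22 17 6 24
23=23: mid=1
15<23: swap(0,1), lo=1 mid=2 ⇒ 15 23 12 19 11 8 14 4 22 17 6 24
12<23: swap(1,2), lo=2 mid=3 ⇒ 15 12 23 19 11 8 14 4 22 17 6 24
19<23: swap(2,3), lo=3 mid=4 ⇒ 15 12 19 23 11 8 14 4 22 17 6 24
11<23: swap(3,4), lo=4 mid=5 ⇒ 15 12 19 11 23 8 14 4 22 17 6 24
8<23: swap(4,5), lo=5 mid=6 ⇒ 15 12 19 11 8 23 14 4 22 17 6 24
14<23: swap(5,6), lo=6 mid=7 ⇒ 15 12 19 11 8 14 23 4 22 17 6 24
4<23: swap(6,7), lo=7 mid=8 ⇒ 15 12 19 11 8 14 4 23 22 17 6 24
22<23: swap(7,8), lo=8 mid=9 ⇒ 15 12 19 11 8 14 4 22 23 17 6 24
17<23: swap(8,9), lo=9 mid=10 ⇒ 15 12 19 11 8 14 4 22 17 23 6 24
6<23: swap(9,10), lo=10 mid=11 ⇒ 15 12 19 11 8 14 4 22 17 6 23 24
done. lo=10 hi=10; nums=15 12 19 11 8 14 4 22 17 6 23 24

15 12 19 11 8 14 4 22 17 6 23 24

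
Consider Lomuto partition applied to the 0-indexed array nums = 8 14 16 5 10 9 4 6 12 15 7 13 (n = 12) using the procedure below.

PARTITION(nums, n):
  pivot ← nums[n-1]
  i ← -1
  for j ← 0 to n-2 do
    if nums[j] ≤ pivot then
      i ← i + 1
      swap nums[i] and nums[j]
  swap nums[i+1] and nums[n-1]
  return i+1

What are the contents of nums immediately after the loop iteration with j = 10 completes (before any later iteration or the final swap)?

pivot = nums[11] = 13; i = -1
j=0: nums[0]=8 ≤ 13 → i=0, swap nums[0],nums[0] (no change) → 8 14 16 5 10 9 4 6 12 15 7 13
j=1: nums[1]=14 > 13 → no swap
j=2: nums[2]=16 > 13 → no swap
j=3: nums[3]=5 ≤ 13 → i=1, swap nums[1],nums[3] → 8 5 16 14 10 9 4 6 12 15 7 13
j=4: nums[4]=10 ≤ 13 → i=2, swap nums[2],nums[4] → 8 5 10 14 16 9 4 6 12 15 7 13
j=5: nums[5]=9 ≤ 13 → i=3, swap nums[3],nums[5] → 8 5 10 9 16 14 4 6 12 15 7 13
j=6: nums[6]=4 ≤ 13 → i=4, swap nums[4],nums[6] → 8 5 10 9 4 14 16 6 12 15 7 13
j=7: nums[7]=6 ≤ 13 → i=5, swap nums[5],nums[7] → 8 5 10 9 4 6 16 14 12 15 7 13
j=8: nums[8]=12 ≤ 13 → i=6, swap nums[6],nums[8] → 8 5 10 9 4 6 12 14 16 15 7 13
j=9: nums[9]=15 > 13 → no swap
j=10: nums[10]=7 ≤ 13 → i=7, swap nums[7],nums[10] → 8 5 10 9 4 6 12 7 16 15 14 13
(after j=10) nums = 8 5 10 9 4 6 12 7 16 15 14 13

8 5 10 9 4 6 12 7 16 15 14 13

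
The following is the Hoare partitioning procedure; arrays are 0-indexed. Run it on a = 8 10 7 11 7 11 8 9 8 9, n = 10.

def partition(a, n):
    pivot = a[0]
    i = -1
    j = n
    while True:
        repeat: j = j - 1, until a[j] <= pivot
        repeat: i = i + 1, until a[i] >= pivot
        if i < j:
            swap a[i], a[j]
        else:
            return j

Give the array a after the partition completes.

pivot = a[0] = 8; i = -1, j = 10
j→8 (a[8]=8≤8), i→0 (a[0]=8≥8); i<j, swap → 8 10 7 11 7 11 8 9 8 9
j→6 (a[6]=8≤8), i→1 (a[1]=10≥8); i<j, swap → 8 8 7 11 7 11 10 9 8 9
j→4 (a[4]=7≤8), i→3 (a[3]=11≥8); i<j, swap → 8 8 7 7 11 11 10 9 8 9
j→3, i→4; i≥j, return j=3. a = 8 8 7 7 11 11 10 9 8 9

8 8 7 7 11 11 10 9 8 9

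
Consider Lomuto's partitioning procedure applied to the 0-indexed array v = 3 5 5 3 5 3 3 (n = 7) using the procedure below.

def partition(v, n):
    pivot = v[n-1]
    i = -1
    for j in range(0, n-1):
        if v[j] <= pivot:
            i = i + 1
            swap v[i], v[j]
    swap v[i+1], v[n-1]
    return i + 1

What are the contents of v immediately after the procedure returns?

3 3 3 3 5 5 5

pivot=3, i=-1
j=0: 3≤3, i=0, swap(0,0) ⇒ 3 5 5 3 5 3 3
j=1: 5>3, skip
j=2: 5>3, skip
j=3: 3≤3, i=1, swap(1,3) ⇒ 3 3 5 5 5 3 3
j=4: 5>3, skip
j=5: 3≤3, i=2, swap(2,5) ⇒ 3 3 3 5 5 5 3
swap(3,6) ⇒ 3 3 3 3 5 5 5; return 3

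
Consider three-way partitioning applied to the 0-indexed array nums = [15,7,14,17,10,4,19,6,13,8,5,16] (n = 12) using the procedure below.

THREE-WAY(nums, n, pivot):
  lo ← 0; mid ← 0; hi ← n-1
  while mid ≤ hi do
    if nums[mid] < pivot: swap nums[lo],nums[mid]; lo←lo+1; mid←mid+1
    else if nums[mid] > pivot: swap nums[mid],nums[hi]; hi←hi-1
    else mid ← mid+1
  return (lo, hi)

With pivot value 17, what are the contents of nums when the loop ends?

[15,7,14,10,4,16,6,13,8,5,17,19]

pivot = 17; lo=0, mid=0, hi=11
nums[mid]=15<17: swap nums[0],nums[0]; lo=1,mid=1 → [15,7,14,17,10,4,19,6,13,8,5,16]
nums[mid]=7<17: swap nums[1],nums[1]; lo=2,mid=2 → [15,7,14,17,10,4,19,6,13,8,5,16]
nums[mid]=14<17: swap nums[2],nums[2]; lo=3,mid=3 → [15,7,14,17,10,4,19,6,13,8,5,16]
nums[mid]=17=17: mid=4
nums[mid]=10<17: swap nums[3],nums[4]; lo=4,mid=5 → [15,7,14,10,17,4,19,6,13,8,5,16]
nums[mid]=4<17: swap nums[4],nums[5]; lo=5,mid=6 → [15,7,14,10,4,17,19,6,13,8,5,16]
nums[mid]=19>17: swap nums[6],nums[11]; hi=10 → [15,7,14,10,4,17,16,6,13,8,5,19]
nums[mid]=16<17: swap nums[5],nums[6]; lo=6,mid=7 → [15,7,14,10,4,16,17,6,13,8,5,19]
nums[mid]=6<17: swap nums[6],nums[7]; lo=7,mid=8 → [15,7,14,10,4,16,6,17,13,8,5,19]
nums[mid]=13<17: swap nums[7],nums[8]; lo=8,mid=9 → [15,7,14,10,4,16,6,13,17,8,5,19]
nums[mid]=8<17: swap nums[8],nums[9]; lo=9,mid=10 → [15,7,14,10,4,16,6,13,8,17,5,19]
nums[mid]=5<17: swap nums[9],nums[10]; lo=10,mid=11 → [15,7,14,10,4,16,6,13,8,5,17,19]
end: lo=10, hi=10; nums = [15,7,14,10,4,16,6,13,8,5,17,19]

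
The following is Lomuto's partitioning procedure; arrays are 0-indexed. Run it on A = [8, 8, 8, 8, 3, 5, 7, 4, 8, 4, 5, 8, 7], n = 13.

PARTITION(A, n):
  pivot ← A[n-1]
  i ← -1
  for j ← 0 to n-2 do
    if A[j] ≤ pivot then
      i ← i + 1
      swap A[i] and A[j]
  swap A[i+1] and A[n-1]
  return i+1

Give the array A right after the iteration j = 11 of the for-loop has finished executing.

pivot = A[12] = 7; i = -1
j=0: A[0]=8 > 7 → no swap
j=1: A[1]=8 > 7 → no swap
j=2: A[2]=8 > 7 → no swap
j=3: A[3]=8 > 7 → no swap
j=4: A[4]=3 ≤ 7 → i=0, swap A[0],A[4] → [3, 8, 8, 8, 8, 5, 7, 4, 8, 4, 5, 8, 7]
j=5: A[5]=5 ≤ 7 → i=1, swap A[1],A[5] → [3, 5, 8, 8, 8, 8, 7, 4, 8, 4, 5, 8, 7]
j=6: A[6]=7 ≤ 7 → i=2, swap A[2],A[6] → [3, 5, 7, 8, 8, 8, 8, 4, 8, 4, 5, 8, 7]
j=7: A[7]=4 ≤ 7 → i=3, swap A[3],A[7] → [3, 5, 7, 4, 8, 8, 8, 8, 8, 4, 5, 8, 7]
j=8: A[8]=8 > 7 → no swap
j=9: A[9]=4 ≤ 7 → i=4, swap A[4],A[9] → [3, 5, 7, 4, 4, 8, 8, 8, 8, 8, 5, 8, 7]
j=10: A[10]=5 ≤ 7 → i=5, swap A[5],A[10] → [3, 5, 7, 4, 4, 5, 8, 8, 8, 8, 8, 8, 7]
j=11: A[11]=8 > 7 → no swap
(after j=11) A = [3, 5, 7, 4, 4, 5, 8, 8, 8, 8, 8, 8, 7]

[3, 5, 7, 4, 4, 5, 8, 8, 8, 8, 8, 8, 7]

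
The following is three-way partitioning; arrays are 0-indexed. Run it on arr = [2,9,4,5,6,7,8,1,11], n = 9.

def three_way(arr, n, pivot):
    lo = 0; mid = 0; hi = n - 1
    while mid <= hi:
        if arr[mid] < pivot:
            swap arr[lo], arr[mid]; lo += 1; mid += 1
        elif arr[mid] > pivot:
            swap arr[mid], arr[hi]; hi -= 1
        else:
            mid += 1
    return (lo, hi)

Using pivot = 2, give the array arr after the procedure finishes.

[1,2,5,6,7,8,4,11,9]

lo=0 mid=0 hi=8
2=2: mid=1
9>2: swap(1,8), hi=7 ⇒ [2,11,4,5,6,7,8,1,9]
11>2: swap(1,7), hi=6 ⇒ [2,1,4,5,6,7,8,11,9]
1<2: swap(0,1), lo=1 mid=2 ⇒ [1,2,4,5,6,7,8,11,9]
4>2: swap(2,6), hi=5 ⇒ [1,2,8,5,6,7,4,11,9]
8>2: swap(2,5), hi=4 ⇒ [1,2,7,5,6,8,4,11,9]
7>2: swap(2,4), hi=3 ⇒ [1,2,6,5,7,8,4,11,9]
6>2: swap(2,3), hi=2 ⇒ [1,2,5,6,7,8,4,11,9]
5>2: swap(2,2), hi=1 ⇒ [1,2,5,6,7,8,4,11,9]
done. lo=1 hi=1; arr=[1,2,5,6,7,8,4,11,9]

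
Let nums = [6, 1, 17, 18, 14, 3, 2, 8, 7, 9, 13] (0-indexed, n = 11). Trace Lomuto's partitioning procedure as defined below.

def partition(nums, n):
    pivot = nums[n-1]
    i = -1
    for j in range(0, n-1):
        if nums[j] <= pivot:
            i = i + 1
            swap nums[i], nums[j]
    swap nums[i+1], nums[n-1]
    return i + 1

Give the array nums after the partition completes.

[6, 1, 3, 2, 8, 7, 9, 13, 17, 18, 14]

pivot=13, i=-1
j=0: 6≤13, i=0, swap(0,0) ⇒ [6, 1, 17, 18, 14, 3, 2, 8, 7, 9, 13]
j=1: 1≤13, i=1, swap(1,1) ⇒ [6, 1, 17, 18, 14, 3, 2, 8, 7, 9, 13]
j=2: 17>13, skip
j=3: 18>13, skip
j=4: 14>13, skip
j=5: 3≤13, i=2, swap(2,5) ⇒ [6, 1, 3, 18, 14, 17, 2, 8, 7, 9, 13]
j=6: 2≤13, i=3, swap(3,6) ⇒ [6, 1, 3, 2, 14, 17, 18, 8, 7, 9, 13]
j=7: 8≤13, i=4, swap(4,7) ⇒ [6, 1, 3, 2, 8, 17, 18, 14, 7, 9, 13]
j=8: 7≤13, i=5, swap(5,8) ⇒ [6, 1, 3, 2, 8, 7, 18, 14, 17, 9, 13]
j=9: 9≤13, i=6, swap(6,9) ⇒ [6, 1, 3, 2, 8, 7, 9, 14, 17, 18, 13]
swap(7,10) ⇒ [6, 1, 3, 2, 8, 7, 9, 13, 17, 18, 14]; return 7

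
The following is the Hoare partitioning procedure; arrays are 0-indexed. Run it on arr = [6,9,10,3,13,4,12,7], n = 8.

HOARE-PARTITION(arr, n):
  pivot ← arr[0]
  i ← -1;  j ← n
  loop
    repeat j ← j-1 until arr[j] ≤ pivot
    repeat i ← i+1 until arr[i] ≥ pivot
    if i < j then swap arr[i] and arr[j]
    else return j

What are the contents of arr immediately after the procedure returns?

[4,3,10,9,13,6,12,7]

pivot=6
j stops at 5 (4), i stops at 0 (6); swap ⇒ [4,9,10,3,13,6,12,7]
j stops at 3 (3), i stops at 1 (9); swap ⇒ [4,3,10,9,13,6,12,7]
j stops at 1, i stops at 2; i≥j ⇒ return 1. arr=[4,3,10,9,13,6,12,7]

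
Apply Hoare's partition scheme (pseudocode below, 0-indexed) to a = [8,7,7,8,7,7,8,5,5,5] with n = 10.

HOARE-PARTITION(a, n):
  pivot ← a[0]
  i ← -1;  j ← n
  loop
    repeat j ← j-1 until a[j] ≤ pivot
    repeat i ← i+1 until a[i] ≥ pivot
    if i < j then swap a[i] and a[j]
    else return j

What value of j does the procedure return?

6

pivot = a[0] = 8; i = -1, j = 10
j→9 (a[9]=5≤8), i→0 (a[0]=8≥8); i<j, swap → [5,7,7,8,7,7,8,5,5,8]
j→8 (a[8]=5≤8), i→3 (a[3]=8≥8); i<j, swap → [5,7,7,5,7,7,8,5,8,8]
j→7 (a[7]=5≤8), i→6 (a[6]=8≥8); i<j, swap → [5,7,7,5,7,7,5,8,8,8]
j→6, i→7; i≥j, return j=6. a = [5,7,7,5,7,7,5,8,8,8]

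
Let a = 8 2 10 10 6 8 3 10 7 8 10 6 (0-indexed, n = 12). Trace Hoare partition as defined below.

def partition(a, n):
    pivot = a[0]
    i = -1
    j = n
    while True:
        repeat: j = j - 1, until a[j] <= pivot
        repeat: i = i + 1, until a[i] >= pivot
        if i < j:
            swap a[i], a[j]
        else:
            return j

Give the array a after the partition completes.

6 2 8 7 6 3 8 10 10 10 10 8

pivot = a[0] = 8; i = -1, j = 12
j→11 (a[11]=6≤8), i→0 (a[0]=8≥8); i<j, swap → 6 2 10 10 6 8 3 10 7 8 10 8
j→9 (a[9]=8≤8), i→2 (a[2]=10≥8); i<j, swap → 6 2 8 10 6 8 3 10 7 10 10 8
j→8 (a[8]=7≤8), i→3 (a[3]=10≥8); i<j, swap → 6 2 8 7 6 8 3 10 10 10 10 8
j→6 (a[6]=3≤8), i→5 (a[5]=8≥8); i<j, swap → 6 2 8 7 6 3 8 10 10 10 10 8
j→5, i→6; i≥j, return j=5. a = 6 2 8 7 6 3 8 10 10 10 10 8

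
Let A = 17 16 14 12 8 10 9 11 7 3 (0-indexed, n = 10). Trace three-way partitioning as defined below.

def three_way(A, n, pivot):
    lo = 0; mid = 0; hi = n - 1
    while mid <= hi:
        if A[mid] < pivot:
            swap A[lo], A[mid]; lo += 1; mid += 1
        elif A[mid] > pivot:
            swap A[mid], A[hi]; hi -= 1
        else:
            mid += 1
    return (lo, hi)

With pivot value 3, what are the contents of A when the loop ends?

3 14 12 8 10 9 11 7 16 17

pivot = 3; lo=0, mid=0, hi=9
A[mid]=17>3: swap A[0],A[9]; hi=8 → 3 16 14 12 8 10 9 11 7 17
A[mid]=3=3: mid=1
A[mid]=16>3: swap A[1],A[8]; hi=7 → 3 7 14 12 8 10 9 11 16 17
A[mid]=7>3: swap A[1],A[7]; hi=6 → 3 11 14 12 8 10 9 7 16 17
A[mid]=11>3: swap A[1],A[6]; hi=5 → 3 9 14 12 8 10 11 7 16 17
A[mid]=9>3: swap A[1],A[5]; hi=4 → 3 10 14 12 8 9 11 7 16 17
A[mid]=10>3: swap A[1],A[4]; hi=3 → 3 8 14 12 10 9 11 7 16 17
A[mid]=8>3: swap A[1],A[3]; hi=2 → 3 12 14 8 10 9 11 7 16 17
A[mid]=12>3: swap A[1],A[2]; hi=1 → 3 14 12 8 10 9 11 7 16 17
A[mid]=14>3: swap A[1],A[1]; hi=0 → 3 14 12 8 10 9 11 7 16 17
end: lo=0, hi=0; A = 3 14 12 8 10 9 11 7 16 17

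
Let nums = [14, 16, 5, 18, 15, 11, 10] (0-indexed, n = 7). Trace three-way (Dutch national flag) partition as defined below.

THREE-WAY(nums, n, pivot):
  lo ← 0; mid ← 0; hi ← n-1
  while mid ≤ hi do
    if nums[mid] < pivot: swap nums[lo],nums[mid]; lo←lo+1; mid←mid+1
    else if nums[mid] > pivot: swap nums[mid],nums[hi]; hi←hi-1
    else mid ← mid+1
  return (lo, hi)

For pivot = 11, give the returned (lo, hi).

pivot = 11; lo=0, mid=0, hi=6
nums[mid]=14>11: swap nums[0],nums[6]; hi=5 → [10, 16, 5, 18, 15, 11, 14]
nums[mid]=10<11: swap nums[0],nums[0]; lo=1,mid=1 → [10, 16, 5, 18, 15, 11, 14]
nums[mid]=16>11: swap nums[1],nums[5]; hi=4 → [10, 11, 5, 18, 15, 16, 14]
nums[mid]=11=11: mid=2
nums[mid]=5<11: swap nums[1],nums[2]; lo=2,mid=3 → [10, 5, 11, 18, 15, 16, 14]
nums[mid]=18>11: swap nums[3],nums[4]; hi=3 → [10, 5, 11, 15, 18, 16, 14]
nums[mid]=15>11: swap nums[3],nums[3]; hi=2 → [10, 5, 11, 15, 18, 16, 14]
end: lo=2, hi=2; nums = [10, 5, 11, 15, 18, 16, 14]

(2, 2)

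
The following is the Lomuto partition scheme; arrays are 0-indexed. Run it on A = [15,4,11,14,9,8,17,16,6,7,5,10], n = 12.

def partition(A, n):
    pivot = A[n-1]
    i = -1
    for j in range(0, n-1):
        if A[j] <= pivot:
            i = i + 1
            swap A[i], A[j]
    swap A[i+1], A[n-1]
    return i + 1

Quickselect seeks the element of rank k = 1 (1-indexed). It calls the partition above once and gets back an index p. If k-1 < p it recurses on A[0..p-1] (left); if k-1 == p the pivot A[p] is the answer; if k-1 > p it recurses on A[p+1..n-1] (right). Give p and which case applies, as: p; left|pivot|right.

pivot=10, i=-1
j=0: 15>10, skip
j=1: 4≤10, i=0, swap(0,1) ⇒ [4,15,11,14,9,8,17,16,6,7,5,10]
j=2: 11>10, skip
j=3: 14>10, skip
j=4: 9≤10, i=1, swap(1,4) ⇒ [4,9,11,14,15,8,17,16,6,7,5,10]
j=5: 8≤10, i=2, swap(2,5) ⇒ [4,9,8,14,15,11,17,16,6,7,5,10]
j=6: 17>10, skip
j=7: 16>10, skip
j=8: 6≤10, i=3, swap(3,8) ⇒ [4,9,8,6,15,11,17,16,14,7,5,10]
j=9: 7≤10, i=4, swap(4,9) ⇒ [4,9,8,6,7,11,17,16,14,15,5,10]
j=10: 5≤10, i=5, swap(5,10) ⇒ [4,9,8,6,7,5,17,16,14,15,11,10]
swap(6,11) ⇒ [4,9,8,6,7,5,10,16,14,15,11,17]; return 6
p = 6; k-1 = 0 < 6 ⇒ left

6; left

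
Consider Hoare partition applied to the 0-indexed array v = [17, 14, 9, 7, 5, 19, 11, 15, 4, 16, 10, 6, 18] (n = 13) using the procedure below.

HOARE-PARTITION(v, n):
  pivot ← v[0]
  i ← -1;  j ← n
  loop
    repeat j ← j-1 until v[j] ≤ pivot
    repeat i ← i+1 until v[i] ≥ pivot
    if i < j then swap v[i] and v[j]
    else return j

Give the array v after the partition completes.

pivot = v[0] = 17; i = -1, j = 13
j→11 (v[11]=6≤17), i→0 (v[0]=17≥17); i<j, swap → [6, 14, 9, 7, 5, 19, 11, 15, 4, 16, 10, 17, 18]
j→10 (v[10]=10≤17), i→5 (v[5]=19≥17); i<j, swap → [6, 14, 9, 7, 5, 10, 11, 15, 4, 16, 19, 17, 18]
j→9, i→10; i≥j, return j=9. v = [6, 14, 9, 7, 5, 10, 11, 15, 4, 16, 19, 17, 18]

[6, 14, 9, 7, 5, 10, 11, 15, 4, 16, 19, 17, 18]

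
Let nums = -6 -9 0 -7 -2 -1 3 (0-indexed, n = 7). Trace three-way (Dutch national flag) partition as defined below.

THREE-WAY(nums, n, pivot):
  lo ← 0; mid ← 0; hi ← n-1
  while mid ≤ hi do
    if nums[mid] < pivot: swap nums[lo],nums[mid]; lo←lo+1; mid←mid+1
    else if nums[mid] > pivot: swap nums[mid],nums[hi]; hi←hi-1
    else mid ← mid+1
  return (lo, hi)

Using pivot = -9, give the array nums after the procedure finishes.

lo=0 mid=0 hi=6
-6>-9: swap(0,6), hi=5 ⇒ 3 -9 0 -7 -2 -1 -6
3>-9: swap(0,5), hi=4 ⇒ -1 -9 0 -7 -2 3 -6
-1>-9: swap(0,4), hi=3 ⇒ -2 -9 0 -7 -1 3 -6
-2>-9: swap(0,3), hi=2 ⇒ -7 -9 0 -2 -1 3 -6
-7>-9: swap(0,2), hi=1 ⇒ 0 -9 -7 -2 -1 3 -6
0>-9: swap(0,1), hi=0 ⇒ -9 0 -7 -2 -1 3 -6
-9=-9: mid=1
done. lo=0 hi=0; nums=-9 0 -7 -2 -1 3 -6

-9 0 -7 -2 -1 3 -6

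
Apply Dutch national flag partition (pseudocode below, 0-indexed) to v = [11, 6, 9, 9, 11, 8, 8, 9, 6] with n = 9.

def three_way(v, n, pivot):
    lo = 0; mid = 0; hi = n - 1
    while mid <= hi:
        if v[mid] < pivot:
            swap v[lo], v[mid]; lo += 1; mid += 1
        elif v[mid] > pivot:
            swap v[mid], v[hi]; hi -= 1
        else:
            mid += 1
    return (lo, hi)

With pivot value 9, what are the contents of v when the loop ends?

[6, 6, 8, 8, 9, 9, 9, 11, 11]

pivot = 9; lo=0, mid=0, hi=8
v[mid]=11>9: swap v[0],v[8]; hi=7 → [6, 6, 9, 9, 11, 8, 8, 9, 11]
v[mid]=6<9: swap v[0],v[0]; lo=1,mid=1 → [6, 6, 9, 9, 11, 8, 8, 9, 11]
v[mid]=6<9: swap v[1],v[1]; lo=2,mid=2 → [6, 6, 9, 9, 11, 8, 8, 9, 11]
v[mid]=9=9: mid=3
v[mid]=9=9: mid=4
v[mid]=11>9: swap v[4],v[7]; hi=6 → [6, 6, 9, 9, 9, 8, 8, 11, 11]
v[mid]=9=9: mid=5
v[mid]=8<9: swap v[2],v[5]; lo=3,mid=6 → [6, 6, 8, 9, 9, 9, 8, 11, 11]
v[mid]=8<9: swap v[3],v[6]; lo=4,mid=7 → [6, 6, 8, 8, 9, 9, 9, 11, 11]
end: lo=4, hi=6; v = [6, 6, 8, 8, 9, 9, 9, 11, 11]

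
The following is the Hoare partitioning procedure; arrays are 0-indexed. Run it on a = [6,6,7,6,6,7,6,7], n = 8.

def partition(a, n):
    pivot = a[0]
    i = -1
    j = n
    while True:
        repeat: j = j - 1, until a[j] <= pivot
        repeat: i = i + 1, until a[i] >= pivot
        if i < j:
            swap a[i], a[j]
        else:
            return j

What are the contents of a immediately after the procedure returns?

pivot=6
j stops at 6 (6), i stops at 0 (6); swap ⇒ [6,6,7,6,6,7,6,7]
j stops at 4 (6), i stops at 1 (6); swap ⇒ [6,6,7,6,6,7,6,7]
j stops at 3 (6), i stops at 2 (7); swap ⇒ [6,6,6,7,6,7,6,7]
j stops at 2, i stops at 3; i≥j ⇒ return 2. a=[6,6,6,7,6,7,6,7]

[6,6,6,7,6,7,6,7]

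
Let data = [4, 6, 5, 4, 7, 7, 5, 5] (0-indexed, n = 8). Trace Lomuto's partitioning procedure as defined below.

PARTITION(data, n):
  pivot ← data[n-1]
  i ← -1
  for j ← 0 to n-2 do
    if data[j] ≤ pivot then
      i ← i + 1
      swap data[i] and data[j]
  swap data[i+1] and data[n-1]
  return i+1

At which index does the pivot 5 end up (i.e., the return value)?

pivot = data[7] = 5; i = -1
j=0: data[0]=4 ≤ 5 → i=0, swap data[0],data[0] (no change) → [4, 6, 5, 4, 7, 7, 5, 5]
j=1: data[1]=6 > 5 → no swap
j=2: data[2]=5 ≤ 5 → i=1, swap data[1],data[2] → [4, 5, 6, 4, 7, 7, 5, 5]
j=3: data[3]=4 ≤ 5 → i=2, swap data[2],data[3] → [4, 5, 4, 6, 7, 7, 5, 5]
j=4: data[4]=7 > 5 → no swap
j=5: data[5]=7 > 5 → no swap
j=6: data[6]=5 ≤ 5 → i=3, swap data[3],data[6] → [4, 5, 4, 5, 7, 7, 6, 5]
final swap data[4],data[7] → [4, 5, 4, 5, 5, 7, 6, 7]; return 4

4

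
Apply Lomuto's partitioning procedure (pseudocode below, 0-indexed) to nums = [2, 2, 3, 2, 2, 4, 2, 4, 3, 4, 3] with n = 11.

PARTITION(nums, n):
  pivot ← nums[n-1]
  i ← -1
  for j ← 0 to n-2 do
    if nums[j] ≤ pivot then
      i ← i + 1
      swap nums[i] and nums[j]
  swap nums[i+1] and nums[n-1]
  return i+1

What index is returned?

pivot = nums[10] = 3; i = -1
j=0: nums[0]=2 ≤ 3 → i=0, swap nums[0],nums[0] (no change) → [2, 2, 3, 2, 2, 4, 2, 4, 3, 4, 3]
j=1: nums[1]=2 ≤ 3 → i=1, swap nums[1],nums[1] (no change) → [2, 2, 3, 2, 2, 4, 2, 4, 3, 4, 3]
j=2: nums[2]=3 ≤ 3 → i=2, swap nums[2],nums[2] (no change) → [2, 2, 3, 2, 2, 4, 2, 4, 3, 4, 3]
j=3: nums[3]=2 ≤ 3 → i=3, swap nums[3],nums[3] (no change) → [2, 2, 3, 2, 2, 4, 2, 4, 3, 4, 3]
j=4: nums[4]=2 ≤ 3 → i=4, swap nums[4],nums[4] (no change) → [2, 2, 3, 2, 2, 4, 2, 4, 3, 4, 3]
j=5: nums[5]=4 > 3 → no swap
j=6: nums[6]=2 ≤ 3 → i=5, swap nums[5],nums[6] → [2, 2, 3, 2, 2, 2, 4, 4, 3, 4, 3]
j=7: nums[7]=4 > 3 → no swap
j=8: nums[8]=3 ≤ 3 → i=6, swap nums[6],nums[8] → [2, 2, 3, 2, 2, 2, 3, 4, 4, 4, 3]
j=9: nums[9]=4 > 3 → no swap
final swap nums[7],nums[10] → [2, 2, 3, 2, 2, 2, 3, 3, 4, 4, 4]; return 7

7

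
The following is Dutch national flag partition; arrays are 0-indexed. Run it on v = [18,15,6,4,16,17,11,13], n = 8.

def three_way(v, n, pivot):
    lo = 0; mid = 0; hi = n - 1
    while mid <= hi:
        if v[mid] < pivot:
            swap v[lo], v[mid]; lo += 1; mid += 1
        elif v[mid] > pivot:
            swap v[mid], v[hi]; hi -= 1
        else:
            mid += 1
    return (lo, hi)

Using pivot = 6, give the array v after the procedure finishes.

[4,6,15,16,17,11,13,18]

lo=0 mid=0 hi=7
18>6: swap(0,7), hi=6 ⇒ [13,15,6,4,16,17,11,18]
13>6: swap(0,6), hi=5 ⇒ [11,15,6,4,16,17,13,18]
11>6: swap(0,5), hi=4 ⇒ [17,15,6,4,16,11,13,18]
17>6: swap(0,4), hi=3 ⇒ [16,15,6,4,17,11,13,18]
16>6: swap(0,3), hi=2 ⇒ [4,15,6,16,17,11,13,18]
4<6: swap(0,0), lo=1 mid=1 ⇒ [4,15,6,16,17,11,13,18]
15>6: swap(1,2), hi=1 ⇒ [4,6,15,16,17,11,13,18]
6=6: mid=2
done. lo=1 hi=1; v=[4,6,15,16,17,11,13,18]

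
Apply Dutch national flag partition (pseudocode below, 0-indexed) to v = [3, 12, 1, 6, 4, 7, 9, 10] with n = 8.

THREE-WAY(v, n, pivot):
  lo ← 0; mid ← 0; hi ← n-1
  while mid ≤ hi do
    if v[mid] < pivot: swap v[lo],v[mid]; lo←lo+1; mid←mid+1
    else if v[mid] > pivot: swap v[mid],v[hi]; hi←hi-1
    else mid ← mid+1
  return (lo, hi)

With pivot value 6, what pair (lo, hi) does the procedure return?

lo=0 mid=0 hi=7
3<6: swap(0,0), lo=1 mid=1 ⇒ [3, 12, 1, 6, 4, 7, 9, 10]
12>6: swap(1,7), hi=6 ⇒ [3, 10, 1, 6, 4, 7, 9, 12]
10>6: swap(1,6), hi=5 ⇒ [3, 9, 1, 6, 4, 7, 10, 12]
9>6: swap(1,5), hi=4 ⇒ [3, 7, 1, 6, 4, 9, 10, 12]
7>6: swap(1,4), hi=3 ⇒ [3, 4, 1, 6, 7, 9, 10, 12]
4<6: swap(1,1), lo=2 mid=2 ⇒ [3, 4, 1, 6, 7, 9, 10, 12]
1<6: swap(2,2), lo=3 mid=3 ⇒ [3, 4, 1, 6, 7, 9, 10, 12]
6=6: mid=4
done. lo=3 hi=3; v=[3, 4, 1, 6, 7, 9, 10, 12]

(3, 3)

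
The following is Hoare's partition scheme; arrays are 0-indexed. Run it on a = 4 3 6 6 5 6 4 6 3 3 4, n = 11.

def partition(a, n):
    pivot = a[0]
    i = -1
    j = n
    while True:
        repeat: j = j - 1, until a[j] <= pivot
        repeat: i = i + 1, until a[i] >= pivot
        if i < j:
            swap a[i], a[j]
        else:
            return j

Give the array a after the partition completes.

4 3 3 3 4 6 5 6 6 6 4

pivot = a[0] = 4; i = -1, j = 11
j→10 (a[10]=4≤4), i→0 (a[0]=4≥4); i<j, swap → 4 3 6 6 5 6 4 6 3 3 4
j→9 (a[9]=3≤4), i→2 (a[2]=6≥4); i<j, swap → 4 3 3 6 5 6 4 6 3 6 4
j→8 (a[8]=3≤4), i→3 (a[3]=6≥4); i<j, swap → 4 3 3 3 5 6 4 6 6 6 4
j→6 (a[6]=4≤4), i→4 (a[4]=5≥4); i<j, swap → 4 3 3 3 4 6 5 6 6 6 4
j→4, i→5; i≥j, return j=4. a = 4 3 3 3 4 6 5 6 6 6 4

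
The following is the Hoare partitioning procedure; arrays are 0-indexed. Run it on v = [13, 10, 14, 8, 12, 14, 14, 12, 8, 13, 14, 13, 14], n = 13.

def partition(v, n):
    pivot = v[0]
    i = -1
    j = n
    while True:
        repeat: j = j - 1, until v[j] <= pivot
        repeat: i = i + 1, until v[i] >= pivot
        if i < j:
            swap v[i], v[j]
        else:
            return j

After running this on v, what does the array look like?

[13, 10, 13, 8, 12, 8, 12, 14, 14, 14, 14, 13, 14]

pivot=13
j stops at 11 (13), i stops at 0 (13); swap ⇒ [13, 10, 14, 8, 12, 14, 14, 12, 8, 13, 14, 13, 14]
j stops at 9 (13), i stops at 2 (14); swap ⇒ [13, 10, 13, 8, 12, 14, 14, 12, 8, 14, 14, 13, 14]
j stops at 8 (8), i stops at 5 (14); swap ⇒ [13, 10, 13, 8, 12, 8, 14, 12, 14, 14, 14, 13, 14]
j stops at 7 (12), i stops at 6 (14); swap ⇒ [13, 10, 13, 8, 12, 8, 12, 14, 14, 14, 14, 13, 14]
j stops at 6, i stops at 7; i≥j ⇒ return 6. v=[13, 10, 13, 8, 12, 8, 12, 14, 14, 14, 14, 13, 14]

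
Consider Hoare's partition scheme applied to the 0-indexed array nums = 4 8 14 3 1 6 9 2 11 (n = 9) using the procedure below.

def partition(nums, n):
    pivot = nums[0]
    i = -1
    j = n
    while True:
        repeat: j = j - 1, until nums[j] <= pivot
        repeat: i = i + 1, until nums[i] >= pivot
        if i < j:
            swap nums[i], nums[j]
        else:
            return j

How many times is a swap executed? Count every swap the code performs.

3

pivot=4
j stops at 7 (2), i stops at 0 (4); swap ⇒ 2 8 14 3 1 6 9 4 11
j stops at 4 (1), i stops at 1 (8); swap ⇒ 2 1 14 3 8 6 9 4 11
j stops at 3 (3), i stops at 2 (14); swap ⇒ 2 1 3 14 8 6 9 4 11
j stops at 2, i stops at 3; i≥j ⇒ return 2. nums=2 1 3 14 8 6 9 4 11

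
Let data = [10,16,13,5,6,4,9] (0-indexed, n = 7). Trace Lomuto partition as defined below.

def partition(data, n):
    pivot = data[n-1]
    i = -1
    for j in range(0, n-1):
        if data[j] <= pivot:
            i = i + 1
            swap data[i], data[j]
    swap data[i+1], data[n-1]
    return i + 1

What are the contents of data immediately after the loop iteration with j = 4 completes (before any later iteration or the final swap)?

pivot=9, i=-1
j=0: 10>9, skip
j=1: 16>9, skip
j=2: 13>9, skip
j=3: 5≤9, i=0, swap(0,3) ⇒ [5,16,13,10,6,4,9]
j=4: 6≤9, i=1, swap(1,4) ⇒ [5,6,13,10,16,4,9]
(after j=4) data = [5,6,13,10,16,4,9]

[5,6,13,10,16,4,9]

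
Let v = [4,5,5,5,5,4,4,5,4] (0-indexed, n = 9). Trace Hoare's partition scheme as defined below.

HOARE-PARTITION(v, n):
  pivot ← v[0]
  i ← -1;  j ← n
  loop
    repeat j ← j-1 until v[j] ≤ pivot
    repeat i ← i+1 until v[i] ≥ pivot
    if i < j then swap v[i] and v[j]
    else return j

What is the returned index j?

2

pivot = v[0] = 4; i = -1, j = 9
j→8 (v[8]=4≤4), i→0 (v[0]=4≥4); i<j, swap → [4,5,5,5,5,4,4,5,4]
j→6 (v[6]=4≤4), i→1 (v[1]=5≥4); i<j, swap → [4,4,5,5,5,4,5,5,4]
j→5 (v[5]=4≤4), i→2 (v[2]=5≥4); i<j, swap → [4,4,4,5,5,5,5,5,4]
j→2, i→3; i≥j, return j=2. v = [4,4,4,5,5,5,5,5,4]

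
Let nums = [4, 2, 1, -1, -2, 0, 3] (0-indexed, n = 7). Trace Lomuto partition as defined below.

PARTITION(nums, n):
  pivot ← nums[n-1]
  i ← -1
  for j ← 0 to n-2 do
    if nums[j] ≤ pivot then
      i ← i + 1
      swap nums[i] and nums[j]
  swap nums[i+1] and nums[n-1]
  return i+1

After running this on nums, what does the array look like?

pivot=3, i=-1
j=0: 4>3, skip
j=1: 2≤3, i=0, swap(0,1) ⇒ [2, 4, 1, -1, -2, 0, 3]
j=2: 1≤3, i=1, swap(1,2) ⇒ [2, 1, 4, -1, -2, 0, 3]
j=3: -1≤3, i=2, swap(2,3) ⇒ [2, 1, -1, 4, -2, 0, 3]
j=4: -2≤3, i=3, swap(3,4) ⇒ [2, 1, -1, -2, 4, 0, 3]
j=5: 0≤3, i=4, swap(4,5) ⇒ [2, 1, -1, -2, 0, 4, 3]
swap(5,6) ⇒ [2, 1, -1, -2, 0, 3, 4]; return 5

[2, 1, -1, -2, 0, 3, 4]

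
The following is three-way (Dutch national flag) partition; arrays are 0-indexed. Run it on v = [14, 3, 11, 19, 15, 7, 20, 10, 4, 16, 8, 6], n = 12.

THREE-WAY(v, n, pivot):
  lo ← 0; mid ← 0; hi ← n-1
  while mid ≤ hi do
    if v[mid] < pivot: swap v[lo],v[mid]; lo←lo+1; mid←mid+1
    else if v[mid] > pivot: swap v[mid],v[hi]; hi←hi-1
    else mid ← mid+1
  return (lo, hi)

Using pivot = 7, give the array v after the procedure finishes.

[6, 3, 4, 7, 15, 20, 10, 19, 16, 8, 11, 14]

pivot = 7; lo=0, mid=0, hi=11
v[mid]=14>7: swap v[0],v[11]; hi=10 → [6, 3, 11, 19, 15, 7, 20, 10, 4, 16, 8, 14]
v[mid]=6<7: swap v[0],v[0]; lo=1,mid=1 → [6, 3, 11, 19, 15, 7, 20, 10, 4, 16, 8, 14]
v[mid]=3<7: swap v[1],v[1]; lo=2,mid=2 → [6, 3, 11, 19, 15, 7, 20, 10, 4, 16, 8, 14]
v[mid]=11>7: swap v[2],v[10]; hi=9 → [6, 3, 8, 19, 15, 7, 20, 10, 4, 16, 11, 14]
v[mid]=8>7: swap v[2],v[9]; hi=8 → [6, 3, 16, 19, 15, 7, 20, 10, 4, 8, 11, 14]
v[mid]=16>7: swap v[2],v[8]; hi=7 → [6, 3, 4, 19, 15, 7, 20, 10, 16, 8, 11, 14]
v[mid]=4<7: swap v[2],v[2]; lo=3,mid=3 → [6, 3, 4, 19, 15, 7, 20, 10, 16, 8, 11, 14]
v[mid]=19>7: swap v[3],v[7]; hi=6 → [6, 3, 4, 10, 15, 7, 20, 19, 16, 8, 11, 14]
v[mid]=10>7: swap v[3],v[6]; hi=5 → [6, 3, 4, 20, 15, 7, 10, 19, 16, 8, 11, 14]
v[mid]=20>7: swap v[3],v[5]; hi=4 → [6, 3, 4, 7, 15, 20, 10, 19, 16, 8, 11, 14]
v[mid]=7=7: mid=4
v[mid]=15>7: swap v[4],v[4]; hi=3 → [6, 3, 4, 7, 15, 20, 10, 19, 16, 8, 11, 14]
end: lo=3, hi=3; v = [6, 3, 4, 7, 15, 20, 10, 19, 16, 8, 11, 14]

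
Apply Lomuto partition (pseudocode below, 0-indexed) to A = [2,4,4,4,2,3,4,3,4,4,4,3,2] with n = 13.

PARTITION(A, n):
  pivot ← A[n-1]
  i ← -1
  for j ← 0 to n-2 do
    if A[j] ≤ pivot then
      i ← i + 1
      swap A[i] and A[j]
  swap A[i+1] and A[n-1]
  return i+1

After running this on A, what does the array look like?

[2,2,2,4,4,3,4,3,4,4,4,3,4]

pivot=2, i=-1
j=0: 2≤2, i=0, swap(0,0) ⇒ [2,4,4,4,2,3,4,3,4,4,4,3,2]
j=1: 4>2, skip
j=2: 4>2, skip
j=3: 4>2, skip
j=4: 2≤2, i=1, swap(1,4) ⇒ [2,2,4,4,4,3,4,3,4,4,4,3,2]
j=5: 3>2, skip
j=6: 4>2, skip
j=7: 3>2, skip
j=8: 4>2, skip
j=9: 4>2, skip
j=10: 4>2, skip
j=11: 3>2, skip
swap(2,12) ⇒ [2,2,2,4,4,3,4,3,4,4,4,3,4]; return 2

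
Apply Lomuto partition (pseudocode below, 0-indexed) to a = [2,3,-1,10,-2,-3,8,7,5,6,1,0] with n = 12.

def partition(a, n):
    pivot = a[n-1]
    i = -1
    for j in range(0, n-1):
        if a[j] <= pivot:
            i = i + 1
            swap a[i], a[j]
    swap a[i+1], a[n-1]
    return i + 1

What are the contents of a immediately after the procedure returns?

pivot = a[11] = 0; i = -1
j=0: a[0]=2 > 0 → no swap
j=1: a[1]=3 > 0 → no swap
j=2: a[2]=-1 ≤ 0 → i=0, swap a[0],a[2] → [-1,3,2,10,-2,-3,8,7,5,6,1,0]
j=3: a[3]=10 > 0 → no swap
j=4: a[4]=-2 ≤ 0 → i=1, swap a[1],a[4] → [-1,-2,2,10,3,-3,8,7,5,6,1,0]
j=5: a[5]=-3 ≤ 0 → i=2, swap a[2],a[5] → [-1,-2,-3,10,3,2,8,7,5,6,1,0]
j=6: a[6]=8 > 0 → no swap
j=7: a[7]=7 > 0 → no swap
j=8: a[8]=5 > 0 → no swap
j=9: a[9]=6 > 0 → no swap
j=10: a[10]=1 > 0 → no swap
final swap a[3],a[11] → [-1,-2,-3,0,3,2,8,7,5,6,1,10]; return 3

[-1,-2,-3,0,3,2,8,7,5,6,1,10]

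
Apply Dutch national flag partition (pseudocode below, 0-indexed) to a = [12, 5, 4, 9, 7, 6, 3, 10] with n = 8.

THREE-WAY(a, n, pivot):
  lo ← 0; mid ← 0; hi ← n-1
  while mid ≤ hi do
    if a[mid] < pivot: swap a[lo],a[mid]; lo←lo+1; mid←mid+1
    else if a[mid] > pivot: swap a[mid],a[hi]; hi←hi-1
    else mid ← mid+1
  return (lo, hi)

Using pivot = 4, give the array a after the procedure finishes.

pivot = 4; lo=0, mid=0, hi=7
a[mid]=12>4: swap a[0],a[7]; hi=6 → [10, 5, 4, 9, 7, 6, 3, 12]
a[mid]=10>4: swap a[0],a[6]; hi=5 → [3, 5, 4, 9, 7, 6, 10, 12]
a[mid]=3<4: swap a[0],a[0]; lo=1,mid=1 → [3, 5, 4, 9, 7, 6, 10, 12]
a[mid]=5>4: swap a[1],a[5]; hi=4 → [3, 6, 4, 9, 7, 5, 10, 12]
a[mid]=6>4: swap a[1],a[4]; hi=3 → [3, 7, 4, 9, 6, 5, 10, 12]
a[mid]=7>4: swap a[1],a[3]; hi=2 → [3, 9, 4, 7, 6, 5, 10, 12]
a[mid]=9>4: swap a[1],a[2]; hi=1 → [3, 4, 9, 7, 6, 5, 10, 12]
a[mid]=4=4: mid=2
end: lo=1, hi=1; a = [3, 4, 9, 7, 6, 5, 10, 12]

[3, 4, 9, 7, 6, 5, 10, 12]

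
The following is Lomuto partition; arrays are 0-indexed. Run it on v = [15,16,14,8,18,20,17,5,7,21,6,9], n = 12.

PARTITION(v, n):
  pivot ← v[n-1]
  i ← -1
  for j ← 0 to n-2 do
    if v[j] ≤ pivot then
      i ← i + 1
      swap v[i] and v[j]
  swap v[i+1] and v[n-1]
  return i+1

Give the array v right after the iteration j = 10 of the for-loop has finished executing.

[8,5,7,6,18,20,17,16,14,21,15,9]

pivot = v[11] = 9; i = -1
j=0: v[0]=15 > 9 → no swap
j=1: v[1]=16 > 9 → no swap
j=2: v[2]=14 > 9 → no swap
j=3: v[3]=8 ≤ 9 → i=0, swap v[0],v[3] → [8,16,14,15,18,20,17,5,7,21,6,9]
j=4: v[4]=18 > 9 → no swap
j=5: v[5]=20 > 9 → no swap
j=6: v[6]=17 > 9 → no swap
j=7: v[7]=5 ≤ 9 → i=1, swap v[1],v[7] → [8,5,14,15,18,20,17,16,7,21,6,9]
j=8: v[8]=7 ≤ 9 → i=2, swap v[2],v[8] → [8,5,7,15,18,20,17,16,14,21,6,9]
j=9: v[9]=21 > 9 → no swap
j=10: v[10]=6 ≤ 9 → i=3, swap v[3],v[10] → [8,5,7,6,18,20,17,16,14,21,15,9]
(after j=10) v = [8,5,7,6,18,20,17,16,14,21,15,9]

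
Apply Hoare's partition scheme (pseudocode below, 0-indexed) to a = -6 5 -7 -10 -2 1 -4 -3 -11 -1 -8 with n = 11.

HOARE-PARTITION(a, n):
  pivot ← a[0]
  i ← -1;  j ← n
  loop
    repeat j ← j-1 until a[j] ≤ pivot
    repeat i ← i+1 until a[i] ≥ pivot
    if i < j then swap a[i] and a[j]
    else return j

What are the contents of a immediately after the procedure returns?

pivot = a[0] = -6; i = -1, j = 11
j→10 (a[10]=-8≤-6), i→0 (a[0]=-6≥-6); i<j, swap → -8 5 -7 -10 -2 1 -4 -3 -11 -1 -6
j→8 (a[8]=-11≤-6), i→1 (a[1]=5≥-6); i<j, swap → -8 -11 -7 -10 -2 1 -4 -3 5 -1 -6
j→3, i→4; i≥j, return j=3. a = -8 -11 -7 -10 -2 1 -4 -3 5 -1 -6

-8 -11 -7 -10 -2 1 -4 -3 5 -1 -6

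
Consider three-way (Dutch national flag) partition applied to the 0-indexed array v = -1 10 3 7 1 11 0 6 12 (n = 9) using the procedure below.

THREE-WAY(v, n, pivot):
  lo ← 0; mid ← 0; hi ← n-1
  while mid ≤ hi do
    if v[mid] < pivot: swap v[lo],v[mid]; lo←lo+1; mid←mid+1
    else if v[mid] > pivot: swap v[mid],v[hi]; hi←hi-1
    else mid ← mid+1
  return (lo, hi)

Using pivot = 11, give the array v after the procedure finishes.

pivot = 11; lo=0, mid=0, hi=8
v[mid]=-1<11: swap v[0],v[0]; lo=1,mid=1 → -1 10 3 7 1 11 0 6 12
v[mid]=10<11: swap v[1],v[1]; lo=2,mid=2 → -1 10 3 7 1 11 0 6 12
v[mid]=3<11: swap v[2],v[2]; lo=3,mid=3 → -1 10 3 7 1 11 0 6 12
v[mid]=7<11: swap v[3],v[3]; lo=4,mid=4 → -1 10 3 7 1 11 0 6 12
v[mid]=1<11: swap v[4],v[4]; lo=5,mid=5 → -1 10 3 7 1 11 0 6 12
v[mid]=11=11: mid=6
v[mid]=0<11: swap v[5],v[6]; lo=6,mid=7 → -1 10 3 7 1 0 11 6 12
v[mid]=6<11: swap v[6],v[7]; lo=7,mid=8 → -1 10 3 7 1 0 6 11 12
v[mid]=12>11: swap v[8],v[8]; hi=7 → -1 10 3 7 1 0 6 11 12
end: lo=7, hi=7; v = -1 10 3 7 1 0 6 11 12

-1 10 3 7 1 0 6 11 12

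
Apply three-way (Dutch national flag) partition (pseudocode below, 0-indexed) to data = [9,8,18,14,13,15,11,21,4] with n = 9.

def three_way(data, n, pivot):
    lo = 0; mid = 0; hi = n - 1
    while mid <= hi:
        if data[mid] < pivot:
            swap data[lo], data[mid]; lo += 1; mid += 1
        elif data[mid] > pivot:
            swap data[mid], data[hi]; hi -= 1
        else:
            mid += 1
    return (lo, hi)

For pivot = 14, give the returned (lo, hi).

(5, 5)

lo=0 mid=0 hi=8
9<14: swap(0,0), lo=1 mid=1 ⇒ [9,8,18,14,13,15,11,21,4]
8<14: swap(1,1), lo=2 mid=2 ⇒ [9,8,18,14,13,15,11,21,4]
18>14: swap(2,8), hi=7 ⇒ [9,8,4,14,13,15,11,21,18]
4<14: swap(2,2), lo=3 mid=3 ⇒ [9,8,4,14,13,15,11,21,18]
14=14: mid=4
13<14: swap(3,4), lo=4 mid=5 ⇒ [9,8,4,13,14,15,11,21,18]
15>14: swap(5,7), hi=6 ⇒ [9,8,4,13,14,21,11,15,18]
21>14: swap(5,6), hi=5 ⇒ [9,8,4,13,14,11,21,15,18]
11<14: swap(4,5), lo=5 mid=6 ⇒ [9,8,4,13,11,14,21,15,18]
done. lo=5 hi=5; data=[9,8,4,13,11,14,21,15,18]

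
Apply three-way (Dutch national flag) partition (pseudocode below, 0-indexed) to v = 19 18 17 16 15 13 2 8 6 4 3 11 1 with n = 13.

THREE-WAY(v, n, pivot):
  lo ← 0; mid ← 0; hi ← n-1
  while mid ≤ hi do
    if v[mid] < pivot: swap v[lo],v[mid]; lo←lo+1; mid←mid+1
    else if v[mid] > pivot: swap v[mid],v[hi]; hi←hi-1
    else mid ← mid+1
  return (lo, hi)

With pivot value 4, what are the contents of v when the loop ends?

pivot = 4; lo=0, mid=0, hi=12
v[mid]=19>4: swap v[0],v[12]; hi=11 → 1 18 17 16 15 13 2 8 6 4 3 11 19
v[mid]=1<4: swap v[0],v[0]; lo=1,mid=1 → 1 18 17 16 15 13 2 8 6 4 3 11 19
v[mid]=18>4: swap v[1],v[11]; hi=10 → 1 11 17 16 15 13 2 8 6 4 3 18 19
v[mid]=11>4: swap v[1],v[10]; hi=9 → 1 3 17 16 15 13 2 8 6 4 11 18 19
v[mid]=3<4: swap v[1],v[1]; lo=2,mid=2 → 1 3 17 16 15 13 2 8 6 4 11 18 19
v[mid]=17>4: swap v[2],v[9]; hi=8 → 1 3 4 16 15 13 2 8 6 17 11 18 19
v[mid]=4=4: mid=3
v[mid]=16>4: swap v[3],v[8]; hi=7 → 1 3 4 6 15 13 2 8 16 17 11 18 19
v[mid]=6>4: swap v[3],v[7]; hi=6 → 1 3 4 8 15 13 2 6 16 17 11 18 19
v[mid]=8>4: swap v[3],v[6]; hi=5 → 1 3 4 2 15 13 8 6 16 17 11 18 19
v[mid]=2<4: swap v[2],v[3]; lo=3,mid=4 → 1 3 2 4 15 13 8 6 16 17 11 18 19
v[mid]=15>4: swap v[4],v[5]; hi=4 → 1 3 2 4 13 15 8 6 16 17 11 18 19
v[mid]=13>4: swap v[4],v[4]; hi=3 → 1 3 2 4 13 15 8 6 16 17 11 18 19
end: lo=3, hi=3; v = 1 3 2 4 13 15 8 6 16 17 11 18 19

1 3 2 4 13 15 8 6 16 17 11 18 19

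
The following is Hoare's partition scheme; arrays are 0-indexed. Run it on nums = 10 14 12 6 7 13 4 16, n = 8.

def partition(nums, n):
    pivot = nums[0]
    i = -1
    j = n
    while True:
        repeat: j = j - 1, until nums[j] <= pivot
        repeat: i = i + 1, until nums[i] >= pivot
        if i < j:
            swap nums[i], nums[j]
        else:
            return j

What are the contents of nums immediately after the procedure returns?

4 7 6 12 14 13 10 16

pivot = nums[0] = 10; i = -1, j = 8
j→6 (nums[6]=4≤10), i→0 (nums[0]=10≥10); i<j, swap → 4 14 12 6 7 13 10 16
j→4 (nums[4]=7≤10), i→1 (nums[1]=14≥10); i<j, swap → 4 7 12 6 14 13 10 16
j→3 (nums[3]=6≤10), i→2 (nums[2]=12≥10); i<j, swap → 4 7 6 12 14 13 10 16
j→2, i→3; i≥j, return j=2. nums = 4 7 6 12 14 13 10 16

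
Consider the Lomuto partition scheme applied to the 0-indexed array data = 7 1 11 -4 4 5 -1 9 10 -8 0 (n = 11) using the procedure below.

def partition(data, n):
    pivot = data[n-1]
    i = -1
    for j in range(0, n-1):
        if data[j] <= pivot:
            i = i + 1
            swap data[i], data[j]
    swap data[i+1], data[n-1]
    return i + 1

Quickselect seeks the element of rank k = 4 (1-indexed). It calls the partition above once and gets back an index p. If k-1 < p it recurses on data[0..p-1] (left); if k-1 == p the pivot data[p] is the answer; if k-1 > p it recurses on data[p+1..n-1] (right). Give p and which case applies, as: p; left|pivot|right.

3; pivot

pivot=0, i=-1
j=0: 7>0, skip
j=1: 1>0, skip
j=2: 11>0, skip
j=3: -4≤0, i=0, swap(0,3) ⇒ -4 1 11 7 4 5 -1 9 10 -8 0
j=4: 4>0, skip
j=5: 5>0, skip
j=6: -1≤0, i=1, swap(1,6) ⇒ -4 -1 11 7 4 5 1 9 10 -8 0
j=7: 9>0, skip
j=8: 10>0, skip
j=9: -8≤0, i=2, swap(2,9) ⇒ -4 -1 -8 7 4 5 1 9 10 11 0
swap(3,10) ⇒ -4 -1 -8 0 4 5 1 9 10 11 7; return 3
p = 3; k-1 = 3 == 3 ⇒ pivot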